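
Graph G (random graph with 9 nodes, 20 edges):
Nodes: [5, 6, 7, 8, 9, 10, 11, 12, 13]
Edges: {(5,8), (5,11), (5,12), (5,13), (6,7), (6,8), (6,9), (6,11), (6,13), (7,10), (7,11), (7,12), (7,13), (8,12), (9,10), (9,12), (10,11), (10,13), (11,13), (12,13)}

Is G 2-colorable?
No, G is not 2-colorable

The clique on vertices [7, 10, 11, 13] has size 4 > 2, so it alone needs 4 colors.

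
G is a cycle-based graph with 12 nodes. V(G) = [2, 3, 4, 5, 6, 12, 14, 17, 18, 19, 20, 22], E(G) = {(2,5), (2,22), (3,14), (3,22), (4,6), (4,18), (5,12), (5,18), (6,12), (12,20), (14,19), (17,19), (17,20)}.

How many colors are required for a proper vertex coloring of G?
χ(G) = 3

Clique number ω(G) = 2 (lower bound: χ ≥ ω).
Odd cycle [20, 17, 19, 14, 3, 22, 2, 5, 12] needs 3 colors (χ ≥ 3).
The coloring below uses 3 colors, so χ(G) = 3.
A valid 3-coloring: color 1: [12, 14, 17, 18, 22]; color 2: [3, 4, 5, 19, 20]; color 3: [2, 6].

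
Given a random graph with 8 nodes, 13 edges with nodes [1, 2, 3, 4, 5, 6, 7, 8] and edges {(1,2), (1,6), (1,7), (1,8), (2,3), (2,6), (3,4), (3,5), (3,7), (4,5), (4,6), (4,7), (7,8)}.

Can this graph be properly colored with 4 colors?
A valid 4-coloring: color 1: [1, 3]; color 2: [5, 6, 7]; color 3: [2, 4, 8].
(χ(G) = 3 ≤ 4.)

Yes, G is 4-colorable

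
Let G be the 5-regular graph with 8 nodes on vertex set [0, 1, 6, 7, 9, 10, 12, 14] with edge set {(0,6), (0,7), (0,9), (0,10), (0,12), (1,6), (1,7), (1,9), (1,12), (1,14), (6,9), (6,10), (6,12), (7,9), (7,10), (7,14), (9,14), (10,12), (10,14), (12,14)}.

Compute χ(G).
χ(G) = 4

Clique number ω(G) = 4 (lower bound: χ ≥ ω).
The clique on [0, 6, 10, 12] has size 4, forcing χ ≥ 4, and the coloring below uses 4 colors, so χ(G) = 4.
A valid 4-coloring: color 1: [0, 14]; color 2: [9, 12]; color 3: [1, 10]; color 4: [6, 7].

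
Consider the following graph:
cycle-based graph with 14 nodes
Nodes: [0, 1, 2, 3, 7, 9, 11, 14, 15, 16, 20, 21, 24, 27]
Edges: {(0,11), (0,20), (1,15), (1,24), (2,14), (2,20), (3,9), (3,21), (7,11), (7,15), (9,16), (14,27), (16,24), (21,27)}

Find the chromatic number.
χ(G) = 2

Clique number ω(G) = 2 (lower bound: χ ≥ ω).
The graph is bipartite (no odd cycle), so 2 colors suffice: χ(G) = 2.
A valid 2-coloring: color 1: [9, 11, 14, 15, 20, 21, 24]; color 2: [0, 1, 2, 3, 7, 16, 27].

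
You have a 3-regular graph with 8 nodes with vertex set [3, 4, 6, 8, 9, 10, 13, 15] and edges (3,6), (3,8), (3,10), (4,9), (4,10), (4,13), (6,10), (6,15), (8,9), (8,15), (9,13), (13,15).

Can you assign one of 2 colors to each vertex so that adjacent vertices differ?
The clique on vertices [3, 6, 10] has size 3 > 2, so it alone needs 3 colors.

No, G is not 2-colorable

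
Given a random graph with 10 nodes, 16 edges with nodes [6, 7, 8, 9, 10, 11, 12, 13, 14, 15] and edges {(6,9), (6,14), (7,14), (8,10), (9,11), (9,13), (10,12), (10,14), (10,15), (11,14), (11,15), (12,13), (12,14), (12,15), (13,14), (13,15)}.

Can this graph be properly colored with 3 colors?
A valid 3-coloring: color 1: [8, 9, 14, 15]; color 2: [6, 7, 10, 11, 13]; color 3: [12].
(χ(G) = 3 ≤ 3.)

Yes, G is 3-colorable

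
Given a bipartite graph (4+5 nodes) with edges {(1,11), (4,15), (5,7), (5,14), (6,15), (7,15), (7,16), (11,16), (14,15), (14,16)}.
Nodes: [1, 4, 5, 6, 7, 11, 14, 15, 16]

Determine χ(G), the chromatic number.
Clique number ω(G) = 2 (lower bound: χ ≥ ω).
The graph is bipartite (no odd cycle), so 2 colors suffice: χ(G) = 2.
A valid 2-coloring: color 1: [1, 5, 15, 16]; color 2: [4, 6, 7, 11, 14].

χ(G) = 2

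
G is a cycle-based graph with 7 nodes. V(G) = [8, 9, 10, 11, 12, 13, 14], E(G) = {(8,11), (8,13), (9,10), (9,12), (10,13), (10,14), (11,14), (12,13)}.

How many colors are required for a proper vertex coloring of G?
Clique number ω(G) = 2 (lower bound: χ ≥ ω).
Odd cycle [14, 10, 13, 8, 11] needs 3 colors (χ ≥ 3).
The coloring below uses 3 colors, so χ(G) = 3.
A valid 3-coloring: color 1: [8, 10, 12]; color 2: [9, 11, 13]; color 3: [14].

χ(G) = 3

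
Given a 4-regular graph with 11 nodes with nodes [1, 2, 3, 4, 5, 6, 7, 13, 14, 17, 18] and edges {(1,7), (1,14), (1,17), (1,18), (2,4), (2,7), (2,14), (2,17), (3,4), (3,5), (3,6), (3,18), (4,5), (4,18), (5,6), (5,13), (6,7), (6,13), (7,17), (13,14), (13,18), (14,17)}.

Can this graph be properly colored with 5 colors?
A valid 5-coloring: color 1: [4, 6, 14]; color 2: [5, 17, 18]; color 3: [1, 2, 3, 13]; color 4: [7].
(χ(G) = 3 ≤ 5.)

Yes, G is 5-colorable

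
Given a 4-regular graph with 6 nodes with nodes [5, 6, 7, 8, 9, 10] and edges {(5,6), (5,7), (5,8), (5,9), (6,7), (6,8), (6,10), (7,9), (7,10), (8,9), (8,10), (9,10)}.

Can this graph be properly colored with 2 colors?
No, G is not 2-colorable

The clique on vertices [8, 9, 10] has size 3 > 2, so it alone needs 3 colors.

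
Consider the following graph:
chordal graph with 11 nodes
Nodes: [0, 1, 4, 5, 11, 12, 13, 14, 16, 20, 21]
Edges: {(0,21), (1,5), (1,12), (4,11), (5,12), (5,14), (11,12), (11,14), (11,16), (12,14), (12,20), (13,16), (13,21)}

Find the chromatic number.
χ(G) = 3

Clique number ω(G) = 3 (lower bound: χ ≥ ω).
The clique on [11, 12, 14] has size 3, forcing χ ≥ 3, and the coloring below uses 3 colors, so χ(G) = 3.
A valid 3-coloring: color 1: [4, 12, 16, 21]; color 2: [0, 5, 11, 13, 20]; color 3: [1, 14].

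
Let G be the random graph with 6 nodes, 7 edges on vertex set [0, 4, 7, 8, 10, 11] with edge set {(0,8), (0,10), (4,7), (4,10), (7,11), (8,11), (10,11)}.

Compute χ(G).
χ(G) = 2

Clique number ω(G) = 2 (lower bound: χ ≥ ω).
The graph is bipartite (no odd cycle), so 2 colors suffice: χ(G) = 2.
A valid 2-coloring: color 1: [0, 4, 11]; color 2: [7, 8, 10].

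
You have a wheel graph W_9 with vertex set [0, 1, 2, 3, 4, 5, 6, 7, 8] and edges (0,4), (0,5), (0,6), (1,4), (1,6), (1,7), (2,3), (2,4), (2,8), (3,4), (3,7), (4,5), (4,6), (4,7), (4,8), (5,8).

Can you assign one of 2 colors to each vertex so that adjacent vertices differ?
No, G is not 2-colorable

The clique on vertices [0, 4, 5] has size 3 > 2, so it alone needs 3 colors.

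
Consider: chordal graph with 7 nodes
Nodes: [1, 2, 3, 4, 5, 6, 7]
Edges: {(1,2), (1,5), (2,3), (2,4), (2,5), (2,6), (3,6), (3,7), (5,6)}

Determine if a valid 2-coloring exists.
No, G is not 2-colorable

The clique on vertices [2, 3, 6] has size 3 > 2, so it alone needs 3 colors.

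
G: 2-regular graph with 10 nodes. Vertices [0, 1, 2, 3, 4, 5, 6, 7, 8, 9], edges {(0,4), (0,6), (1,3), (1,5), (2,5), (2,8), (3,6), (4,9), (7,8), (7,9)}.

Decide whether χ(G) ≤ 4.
Yes, G is 4-colorable

A valid 4-coloring: color 1: [1, 2, 4, 6, 7]; color 2: [0, 3, 5, 8, 9].
(χ(G) = 2 ≤ 4.)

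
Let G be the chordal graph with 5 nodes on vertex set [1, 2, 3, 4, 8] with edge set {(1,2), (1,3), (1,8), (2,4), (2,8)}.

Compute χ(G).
χ(G) = 3

Clique number ω(G) = 3 (lower bound: χ ≥ ω).
The clique on [1, 2, 8] has size 3, forcing χ ≥ 3, and the coloring below uses 3 colors, so χ(G) = 3.
A valid 3-coloring: color 1: [2, 3]; color 2: [1, 4]; color 3: [8].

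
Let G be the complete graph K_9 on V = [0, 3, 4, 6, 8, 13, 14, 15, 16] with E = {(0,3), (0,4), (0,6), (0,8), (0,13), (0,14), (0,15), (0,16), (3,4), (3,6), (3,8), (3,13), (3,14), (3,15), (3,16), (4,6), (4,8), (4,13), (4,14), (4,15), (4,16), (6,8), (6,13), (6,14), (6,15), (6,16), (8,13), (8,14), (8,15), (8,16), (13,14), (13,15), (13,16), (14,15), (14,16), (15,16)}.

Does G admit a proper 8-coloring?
The clique on vertices [0, 3, 4, 6, 8, 13, 14, 15, 16] has size 9 > 8, so it alone needs 9 colors.

No, G is not 8-colorable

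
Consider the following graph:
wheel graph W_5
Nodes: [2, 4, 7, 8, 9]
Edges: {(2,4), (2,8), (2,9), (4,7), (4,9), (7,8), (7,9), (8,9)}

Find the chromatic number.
Clique number ω(G) = 3 (lower bound: χ ≥ ω).
The clique on [2, 8, 9] has size 3, forcing χ ≥ 3, and the coloring below uses 3 colors, so χ(G) = 3.
A valid 3-coloring: color 1: [9]; color 2: [4, 8]; color 3: [2, 7].

χ(G) = 3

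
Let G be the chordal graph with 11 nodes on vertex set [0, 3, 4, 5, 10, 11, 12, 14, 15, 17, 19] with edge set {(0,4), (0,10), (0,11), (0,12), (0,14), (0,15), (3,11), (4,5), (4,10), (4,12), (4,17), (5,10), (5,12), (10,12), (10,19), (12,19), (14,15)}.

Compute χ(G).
Clique number ω(G) = 4 (lower bound: χ ≥ ω).
The clique on [0, 4, 10, 12] has size 4, forcing χ ≥ 4, and the coloring below uses 4 colors, so χ(G) = 4.
A valid 4-coloring: color 1: [0, 3, 5, 17, 19]; color 2: [11, 12, 14]; color 3: [10, 15]; color 4: [4].

χ(G) = 4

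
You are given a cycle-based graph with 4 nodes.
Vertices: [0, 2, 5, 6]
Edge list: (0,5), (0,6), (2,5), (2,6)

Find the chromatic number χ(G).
χ(G) = 2

Clique number ω(G) = 2 (lower bound: χ ≥ ω).
The graph is bipartite (no odd cycle), so 2 colors suffice: χ(G) = 2.
A valid 2-coloring: color 1: [0, 2]; color 2: [5, 6].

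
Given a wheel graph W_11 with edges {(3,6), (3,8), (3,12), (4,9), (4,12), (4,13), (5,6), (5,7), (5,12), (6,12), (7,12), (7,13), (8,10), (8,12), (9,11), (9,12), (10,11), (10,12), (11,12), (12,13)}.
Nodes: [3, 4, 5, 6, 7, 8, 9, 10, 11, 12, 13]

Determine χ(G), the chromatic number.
χ(G) = 3

Clique number ω(G) = 3 (lower bound: χ ≥ ω).
The clique on [3, 8, 12] has size 3, forcing χ ≥ 3, and the coloring below uses 3 colors, so χ(G) = 3.
A valid 3-coloring: color 1: [12]; color 2: [3, 5, 9, 10, 13]; color 3: [4, 6, 7, 8, 11].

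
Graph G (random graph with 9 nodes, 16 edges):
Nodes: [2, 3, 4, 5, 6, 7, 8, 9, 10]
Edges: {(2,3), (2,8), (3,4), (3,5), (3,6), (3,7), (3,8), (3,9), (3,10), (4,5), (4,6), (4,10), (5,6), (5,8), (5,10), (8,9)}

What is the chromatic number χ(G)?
χ(G) = 4

Clique number ω(G) = 4 (lower bound: χ ≥ ω).
The clique on [3, 4, 5, 10] has size 4, forcing χ ≥ 4, and the coloring below uses 4 colors, so χ(G) = 4.
A valid 4-coloring: color 1: [3]; color 2: [2, 5, 7, 9]; color 3: [4, 8]; color 4: [6, 10].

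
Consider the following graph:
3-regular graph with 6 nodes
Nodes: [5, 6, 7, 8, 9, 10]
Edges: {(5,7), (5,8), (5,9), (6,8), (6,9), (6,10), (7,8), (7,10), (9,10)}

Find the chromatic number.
χ(G) = 3

Clique number ω(G) = 3 (lower bound: χ ≥ ω).
The clique on [6, 9, 10] has size 3, forcing χ ≥ 3, and the coloring below uses 3 colors, so χ(G) = 3.
A valid 3-coloring: color 1: [8, 10]; color 2: [5, 6]; color 3: [7, 9].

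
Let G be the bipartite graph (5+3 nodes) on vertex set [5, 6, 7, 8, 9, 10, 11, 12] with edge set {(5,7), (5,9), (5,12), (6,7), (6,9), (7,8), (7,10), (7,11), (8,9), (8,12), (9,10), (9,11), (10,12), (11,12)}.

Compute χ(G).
χ(G) = 2

Clique number ω(G) = 2 (lower bound: χ ≥ ω).
The graph is bipartite (no odd cycle), so 2 colors suffice: χ(G) = 2.
A valid 2-coloring: color 1: [7, 9, 12]; color 2: [5, 6, 8, 10, 11].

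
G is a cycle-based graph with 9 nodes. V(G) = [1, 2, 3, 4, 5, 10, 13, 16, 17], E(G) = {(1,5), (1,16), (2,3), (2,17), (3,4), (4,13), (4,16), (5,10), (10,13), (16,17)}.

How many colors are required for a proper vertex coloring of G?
χ(G) = 3

Clique number ω(G) = 2 (lower bound: χ ≥ ω).
Odd cycle [16, 17, 2, 3, 4] needs 3 colors (χ ≥ 3).
The coloring below uses 3 colors, so χ(G) = 3.
A valid 3-coloring: color 1: [1, 4, 10, 17]; color 2: [3, 5, 13, 16]; color 3: [2].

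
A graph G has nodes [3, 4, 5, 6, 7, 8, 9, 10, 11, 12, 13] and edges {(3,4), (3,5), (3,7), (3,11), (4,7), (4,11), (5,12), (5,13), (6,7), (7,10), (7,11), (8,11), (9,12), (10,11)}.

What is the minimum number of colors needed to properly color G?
Clique number ω(G) = 4 (lower bound: χ ≥ ω).
The clique on [3, 4, 7, 11] has size 4, forcing χ ≥ 4, and the coloring below uses 4 colors, so χ(G) = 4.
A valid 4-coloring: color 1: [5, 6, 9, 11]; color 2: [7, 8, 12, 13]; color 3: [3, 10]; color 4: [4].

χ(G) = 4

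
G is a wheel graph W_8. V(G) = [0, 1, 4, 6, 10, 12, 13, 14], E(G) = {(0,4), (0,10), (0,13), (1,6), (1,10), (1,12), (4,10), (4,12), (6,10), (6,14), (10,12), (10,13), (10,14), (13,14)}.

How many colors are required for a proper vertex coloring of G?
Clique number ω(G) = 3 (lower bound: χ ≥ ω).
Odd cycle [1, 12, 4, 0, 13, 14, 6] needs 3 colors (χ ≥ 3).
Vertex 10 is adjacent to every vertex of [0, 1, 4, 6, 12, 13, 14], which already need 3 colors among themselves, so 10 needs a new color (χ ≥ 4).
The coloring below uses 4 colors, so χ(G) = 4.
A valid 4-coloring: color 1: [10]; color 2: [1, 4, 14]; color 3: [0, 6, 12]; color 4: [13].

χ(G) = 4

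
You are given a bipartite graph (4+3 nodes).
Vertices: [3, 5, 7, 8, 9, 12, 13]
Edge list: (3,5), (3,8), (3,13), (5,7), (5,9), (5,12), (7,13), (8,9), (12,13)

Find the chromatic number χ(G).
Clique number ω(G) = 2 (lower bound: χ ≥ ω).
The graph is bipartite (no odd cycle), so 2 colors suffice: χ(G) = 2.
A valid 2-coloring: color 1: [5, 8, 13]; color 2: [3, 7, 9, 12].

χ(G) = 2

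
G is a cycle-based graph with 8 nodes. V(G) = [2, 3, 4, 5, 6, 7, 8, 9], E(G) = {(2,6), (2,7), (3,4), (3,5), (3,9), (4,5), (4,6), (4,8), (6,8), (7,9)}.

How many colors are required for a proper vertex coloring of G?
χ(G) = 3

Clique number ω(G) = 3 (lower bound: χ ≥ ω).
The clique on [4, 6, 8] has size 3, forcing χ ≥ 3, and the coloring below uses 3 colors, so χ(G) = 3.
A valid 3-coloring: color 1: [2, 4, 9]; color 2: [3, 6, 7]; color 3: [5, 8].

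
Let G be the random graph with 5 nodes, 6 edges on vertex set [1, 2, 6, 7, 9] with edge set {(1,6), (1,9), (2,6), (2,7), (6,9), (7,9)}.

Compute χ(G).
Clique number ω(G) = 3 (lower bound: χ ≥ ω).
The clique on [1, 6, 9] has size 3, forcing χ ≥ 3, and the coloring below uses 3 colors, so χ(G) = 3.
A valid 3-coloring: color 1: [2, 9]; color 2: [6, 7]; color 3: [1].

χ(G) = 3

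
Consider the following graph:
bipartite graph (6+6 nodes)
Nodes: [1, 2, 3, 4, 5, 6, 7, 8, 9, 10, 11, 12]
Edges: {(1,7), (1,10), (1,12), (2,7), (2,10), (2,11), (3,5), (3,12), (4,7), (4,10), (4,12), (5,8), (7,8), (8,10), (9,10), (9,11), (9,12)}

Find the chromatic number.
χ(G) = 2

Clique number ω(G) = 2 (lower bound: χ ≥ ω).
The graph is bipartite (no odd cycle), so 2 colors suffice: χ(G) = 2.
A valid 2-coloring: color 1: [5, 6, 7, 10, 11, 12]; color 2: [1, 2, 3, 4, 8, 9].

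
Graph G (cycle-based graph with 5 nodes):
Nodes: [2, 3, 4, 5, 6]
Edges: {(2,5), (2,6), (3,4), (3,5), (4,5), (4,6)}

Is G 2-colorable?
The clique on vertices [3, 4, 5] has size 3 > 2, so it alone needs 3 colors.

No, G is not 2-colorable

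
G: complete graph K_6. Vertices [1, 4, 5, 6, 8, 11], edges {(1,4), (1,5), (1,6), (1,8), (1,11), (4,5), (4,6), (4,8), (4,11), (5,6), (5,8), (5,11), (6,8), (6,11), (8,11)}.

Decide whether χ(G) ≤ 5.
No, G is not 5-colorable

The clique on vertices [1, 4, 5, 6, 8, 11] has size 6 > 5, so it alone needs 6 colors.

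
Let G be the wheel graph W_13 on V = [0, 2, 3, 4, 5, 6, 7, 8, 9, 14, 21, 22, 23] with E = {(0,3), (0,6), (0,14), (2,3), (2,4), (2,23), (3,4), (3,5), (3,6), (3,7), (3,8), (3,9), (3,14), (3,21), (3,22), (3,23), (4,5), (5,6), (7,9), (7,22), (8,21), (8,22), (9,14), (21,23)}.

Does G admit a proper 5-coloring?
Yes, G is 5-colorable

A valid 5-coloring: color 1: [3]; color 2: [0, 2, 5, 9, 21, 22]; color 3: [4, 6, 7, 8, 14, 23].
(χ(G) = 3 ≤ 5.)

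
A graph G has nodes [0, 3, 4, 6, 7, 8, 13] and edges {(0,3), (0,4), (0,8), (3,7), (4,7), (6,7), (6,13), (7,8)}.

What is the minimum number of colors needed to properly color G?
Clique number ω(G) = 2 (lower bound: χ ≥ ω).
The graph is bipartite (no odd cycle), so 2 colors suffice: χ(G) = 2.
A valid 2-coloring: color 1: [0, 7, 13]; color 2: [3, 4, 6, 8].

χ(G) = 2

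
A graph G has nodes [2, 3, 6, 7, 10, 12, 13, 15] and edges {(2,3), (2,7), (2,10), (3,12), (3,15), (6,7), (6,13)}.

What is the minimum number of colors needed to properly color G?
Clique number ω(G) = 2 (lower bound: χ ≥ ω).
The graph is bipartite (no odd cycle), so 2 colors suffice: χ(G) = 2.
A valid 2-coloring: color 1: [2, 6, 12, 15]; color 2: [3, 7, 10, 13].

χ(G) = 2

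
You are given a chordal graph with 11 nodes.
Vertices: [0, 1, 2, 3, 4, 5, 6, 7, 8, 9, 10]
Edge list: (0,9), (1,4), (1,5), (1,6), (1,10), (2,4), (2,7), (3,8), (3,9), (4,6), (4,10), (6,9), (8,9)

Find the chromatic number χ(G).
Clique number ω(G) = 3 (lower bound: χ ≥ ω).
The clique on [1, 4, 10] has size 3, forcing χ ≥ 3, and the coloring below uses 3 colors, so χ(G) = 3.
A valid 3-coloring: color 1: [4, 5, 7, 9]; color 2: [0, 1, 2, 8]; color 3: [3, 6, 10].

χ(G) = 3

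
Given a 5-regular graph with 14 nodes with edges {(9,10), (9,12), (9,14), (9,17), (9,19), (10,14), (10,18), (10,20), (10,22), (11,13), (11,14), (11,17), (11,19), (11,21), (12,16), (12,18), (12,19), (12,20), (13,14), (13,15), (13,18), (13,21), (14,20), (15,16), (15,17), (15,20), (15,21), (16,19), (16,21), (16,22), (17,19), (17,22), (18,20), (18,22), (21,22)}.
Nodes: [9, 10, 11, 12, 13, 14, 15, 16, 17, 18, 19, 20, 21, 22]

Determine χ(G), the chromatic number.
Clique number ω(G) = 3 (lower bound: χ ≥ ω).
Suppose a proper 3-coloring c exists. The clique [9, 10, 14] takes 3 distinct colors; by symmetry let c(9) = 1, c(10) = 2, c(14) = 3.
- Vertex 20: neighbors [10, 14] already have colors [2, 3] ⇒ c(20) = 1.
- Vertex 18: neighbors [20, 10] already have colors [1, 2] ⇒ c(18) = 3.
- Vertex 22: neighbors [10, 18] already have colors [2, 3] ⇒ c(22) = 1.
- Vertex 12: neighbors [9, 18] already have colors [1, 3] ⇒ c(12) = 2.
- Vertex 16: neighbors [22, 12] already have colors [1, 2] ⇒ c(16) = 3.
- Vertex 19: neighbors [9, 12, 16] already have colors [1, 2, 3] — all 3 colors blocked. Contradiction.
The forced assignments end in a contradiction, so G has no proper 3-coloring (χ ≥ 4).
The coloring below uses 4 colors, so χ(G) = 4.
A valid 4-coloring: color 1: [13, 19, 20, 22]; color 2: [9, 11, 16, 18]; color 3: [10, 12, 17, 21]; color 4: [14, 15].

χ(G) = 4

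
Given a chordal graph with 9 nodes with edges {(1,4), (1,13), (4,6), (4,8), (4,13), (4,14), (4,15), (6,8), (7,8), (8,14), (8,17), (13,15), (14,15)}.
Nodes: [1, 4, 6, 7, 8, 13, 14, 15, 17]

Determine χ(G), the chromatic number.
χ(G) = 3

Clique number ω(G) = 3 (lower bound: χ ≥ ω).
The clique on [4, 6, 8] has size 3, forcing χ ≥ 3, and the coloring below uses 3 colors, so χ(G) = 3.
A valid 3-coloring: color 1: [4, 7, 17]; color 2: [1, 8, 15]; color 3: [6, 13, 14].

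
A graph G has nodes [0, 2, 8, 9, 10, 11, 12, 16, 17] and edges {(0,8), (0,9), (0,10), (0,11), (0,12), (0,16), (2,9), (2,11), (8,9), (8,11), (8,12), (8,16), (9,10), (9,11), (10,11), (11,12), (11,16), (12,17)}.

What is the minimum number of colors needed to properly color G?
Clique number ω(G) = 4 (lower bound: χ ≥ ω).
The clique on [0, 8, 11, 16] has size 4, forcing χ ≥ 4, and the coloring below uses 4 colors, so χ(G) = 4.
A valid 4-coloring: color 1: [11, 17]; color 2: [0, 2]; color 3: [8, 10]; color 4: [9, 12, 16].

χ(G) = 4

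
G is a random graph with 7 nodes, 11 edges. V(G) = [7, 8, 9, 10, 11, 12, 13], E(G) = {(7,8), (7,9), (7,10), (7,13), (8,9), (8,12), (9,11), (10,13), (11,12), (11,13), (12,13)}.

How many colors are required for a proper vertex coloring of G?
Clique number ω(G) = 3 (lower bound: χ ≥ ω).
The clique on [11, 12, 13] has size 3, forcing χ ≥ 3, and the coloring below uses 3 colors, so χ(G) = 3.
A valid 3-coloring: color 1: [7, 12]; color 2: [9, 13]; color 3: [8, 10, 11].

χ(G) = 3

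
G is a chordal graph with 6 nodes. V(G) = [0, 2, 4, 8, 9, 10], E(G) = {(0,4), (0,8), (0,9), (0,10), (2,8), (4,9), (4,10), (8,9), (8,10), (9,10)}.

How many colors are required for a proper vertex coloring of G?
χ(G) = 4

Clique number ω(G) = 4 (lower bound: χ ≥ ω).
The clique on [0, 8, 9, 10] has size 4, forcing χ ≥ 4, and the coloring below uses 4 colors, so χ(G) = 4.
A valid 4-coloring: color 1: [0, 2]; color 2: [9]; color 3: [4, 8]; color 4: [10].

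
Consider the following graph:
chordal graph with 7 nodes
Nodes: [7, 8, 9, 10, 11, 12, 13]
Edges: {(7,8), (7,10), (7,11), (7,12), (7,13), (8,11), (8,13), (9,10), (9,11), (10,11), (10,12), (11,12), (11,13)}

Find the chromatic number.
Clique number ω(G) = 4 (lower bound: χ ≥ ω).
The clique on [7, 8, 11, 13] has size 4, forcing χ ≥ 4, and the coloring below uses 4 colors, so χ(G) = 4.
A valid 4-coloring: color 1: [11]; color 2: [7, 9]; color 3: [8, 10]; color 4: [12, 13].

χ(G) = 4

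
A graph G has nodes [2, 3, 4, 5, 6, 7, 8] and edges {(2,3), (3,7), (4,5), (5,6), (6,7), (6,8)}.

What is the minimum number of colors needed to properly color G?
χ(G) = 2

Clique number ω(G) = 2 (lower bound: χ ≥ ω).
The graph is bipartite (no odd cycle), so 2 colors suffice: χ(G) = 2.
A valid 2-coloring: color 1: [3, 4, 6]; color 2: [2, 5, 7, 8].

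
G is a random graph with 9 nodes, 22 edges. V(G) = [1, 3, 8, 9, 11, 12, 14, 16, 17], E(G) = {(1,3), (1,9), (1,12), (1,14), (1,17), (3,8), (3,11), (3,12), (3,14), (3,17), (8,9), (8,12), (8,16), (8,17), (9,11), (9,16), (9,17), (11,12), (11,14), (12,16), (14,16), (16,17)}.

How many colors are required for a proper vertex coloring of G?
χ(G) = 4

Clique number ω(G) = 4 (lower bound: χ ≥ ω).
The clique on [8, 9, 16, 17] has size 4, forcing χ ≥ 4, and the coloring below uses 4 colors, so χ(G) = 4.
A valid 4-coloring: color 1: [3, 16]; color 2: [9, 12, 14]; color 3: [1, 8, 11]; color 4: [17].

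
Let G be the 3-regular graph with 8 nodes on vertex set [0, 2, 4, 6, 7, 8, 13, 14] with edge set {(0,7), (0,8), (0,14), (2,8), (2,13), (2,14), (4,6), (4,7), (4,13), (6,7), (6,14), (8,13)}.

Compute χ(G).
χ(G) = 3

Clique number ω(G) = 3 (lower bound: χ ≥ ω).
The clique on [2, 8, 13] has size 3, forcing χ ≥ 3, and the coloring below uses 3 colors, so χ(G) = 3.
A valid 3-coloring: color 1: [0, 2, 6]; color 2: [7, 13, 14]; color 3: [4, 8].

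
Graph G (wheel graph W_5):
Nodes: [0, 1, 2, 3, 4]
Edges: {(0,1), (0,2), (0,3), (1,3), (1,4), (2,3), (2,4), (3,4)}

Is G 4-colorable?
Yes, G is 4-colorable

A valid 4-coloring: color 1: [3]; color 2: [1, 2]; color 3: [0, 4].
(χ(G) = 3 ≤ 4.)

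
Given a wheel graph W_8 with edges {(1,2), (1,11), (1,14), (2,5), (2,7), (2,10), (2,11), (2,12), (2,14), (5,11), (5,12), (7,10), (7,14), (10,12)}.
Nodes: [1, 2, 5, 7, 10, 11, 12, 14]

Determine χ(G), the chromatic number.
Clique number ω(G) = 3 (lower bound: χ ≥ ω).
Odd cycle [1, 11, 5, 12, 10, 7, 14] needs 3 colors (χ ≥ 3).
Vertex 2 is adjacent to every vertex of [1, 5, 7, 10, 11, 12, 14], which already need 3 colors among themselves, so 2 needs a new color (χ ≥ 4).
The coloring below uses 4 colors, so χ(G) = 4.
A valid 4-coloring: color 1: [2]; color 2: [1, 5, 7]; color 3: [11, 12, 14]; color 4: [10].

χ(G) = 4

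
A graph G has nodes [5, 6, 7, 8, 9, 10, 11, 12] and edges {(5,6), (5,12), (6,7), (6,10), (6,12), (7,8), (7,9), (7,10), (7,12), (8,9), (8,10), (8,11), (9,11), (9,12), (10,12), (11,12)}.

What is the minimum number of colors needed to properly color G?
χ(G) = 4

Clique number ω(G) = 4 (lower bound: χ ≥ ω).
The clique on [6, 7, 10, 12] has size 4, forcing χ ≥ 4, and the coloring below uses 4 colors, so χ(G) = 4.
A valid 4-coloring: color 1: [8, 12]; color 2: [5, 7, 11]; color 3: [9, 10]; color 4: [6].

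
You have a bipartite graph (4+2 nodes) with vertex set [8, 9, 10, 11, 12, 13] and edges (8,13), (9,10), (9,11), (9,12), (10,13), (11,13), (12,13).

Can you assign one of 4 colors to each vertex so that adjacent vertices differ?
A valid 4-coloring: color 1: [9, 13]; color 2: [8, 10, 11, 12].
(χ(G) = 2 ≤ 4.)

Yes, G is 4-colorable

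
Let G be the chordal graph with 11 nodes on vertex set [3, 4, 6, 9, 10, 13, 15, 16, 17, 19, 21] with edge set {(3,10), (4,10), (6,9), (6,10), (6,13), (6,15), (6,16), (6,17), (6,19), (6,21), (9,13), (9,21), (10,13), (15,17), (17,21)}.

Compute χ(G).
Clique number ω(G) = 3 (lower bound: χ ≥ ω).
The clique on [6, 9, 13] has size 3, forcing χ ≥ 3, and the coloring below uses 3 colors, so χ(G) = 3.
A valid 3-coloring: color 1: [3, 4, 6]; color 2: [9, 10, 16, 17, 19]; color 3: [13, 15, 21].

χ(G) = 3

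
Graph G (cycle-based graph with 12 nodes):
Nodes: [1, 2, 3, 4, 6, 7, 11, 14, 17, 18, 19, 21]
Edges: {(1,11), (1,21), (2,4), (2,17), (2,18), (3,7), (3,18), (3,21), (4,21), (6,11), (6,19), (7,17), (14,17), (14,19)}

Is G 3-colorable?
A valid 3-coloring: color 1: [1, 3, 4, 6, 17]; color 2: [2, 7, 11, 19, 21]; color 3: [14, 18].
(χ(G) = 3 ≤ 3.)

Yes, G is 3-colorable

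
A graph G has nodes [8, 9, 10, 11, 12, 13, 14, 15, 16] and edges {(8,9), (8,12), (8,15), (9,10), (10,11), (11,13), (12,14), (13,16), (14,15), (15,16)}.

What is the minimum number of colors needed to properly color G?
Clique number ω(G) = 2 (lower bound: χ ≥ ω).
Odd cycle [16, 13, 11, 10, 9, 8, 15] needs 3 colors (χ ≥ 3).
The coloring below uses 3 colors, so χ(G) = 3.
A valid 3-coloring: color 1: [10, 12, 13, 15]; color 2: [8, 11, 14, 16]; color 3: [9].

χ(G) = 3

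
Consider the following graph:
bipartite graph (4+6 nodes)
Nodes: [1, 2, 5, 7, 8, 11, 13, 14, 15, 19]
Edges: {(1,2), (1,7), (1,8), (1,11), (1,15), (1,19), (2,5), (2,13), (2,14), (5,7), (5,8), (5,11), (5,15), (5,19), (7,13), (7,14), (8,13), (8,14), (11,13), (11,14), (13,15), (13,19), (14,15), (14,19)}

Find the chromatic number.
χ(G) = 2

Clique number ω(G) = 2 (lower bound: χ ≥ ω).
The graph is bipartite (no odd cycle), so 2 colors suffice: χ(G) = 2.
A valid 2-coloring: color 1: [1, 5, 13, 14]; color 2: [2, 7, 8, 11, 15, 19].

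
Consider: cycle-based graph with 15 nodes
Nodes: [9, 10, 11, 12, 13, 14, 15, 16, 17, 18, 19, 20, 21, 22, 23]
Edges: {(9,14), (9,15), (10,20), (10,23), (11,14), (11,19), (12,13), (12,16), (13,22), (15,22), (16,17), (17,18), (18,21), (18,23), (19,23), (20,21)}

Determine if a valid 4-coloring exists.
Yes, G is 4-colorable

A valid 4-coloring: color 1: [9, 11, 12, 17, 20, 22, 23]; color 2: [10, 13, 14, 15, 16, 18, 19]; color 3: [21].
(χ(G) = 3 ≤ 4.)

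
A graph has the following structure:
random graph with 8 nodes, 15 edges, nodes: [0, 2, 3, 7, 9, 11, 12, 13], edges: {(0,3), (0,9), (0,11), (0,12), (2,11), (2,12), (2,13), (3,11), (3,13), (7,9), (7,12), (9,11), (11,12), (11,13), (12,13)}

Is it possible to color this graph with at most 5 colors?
A valid 5-coloring: color 1: [7, 11]; color 2: [3, 9, 12]; color 3: [0, 13]; color 4: [2].
(χ(G) = 4 ≤ 5.)

Yes, G is 5-colorable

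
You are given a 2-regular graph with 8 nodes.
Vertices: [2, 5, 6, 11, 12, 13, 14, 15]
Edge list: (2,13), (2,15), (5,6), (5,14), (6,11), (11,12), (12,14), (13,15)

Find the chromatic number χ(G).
Clique number ω(G) = 3 (lower bound: χ ≥ ω).
The clique on [2, 13, 15] has size 3, forcing χ ≥ 3, and the coloring below uses 3 colors, so χ(G) = 3.
A valid 3-coloring: color 1: [5, 11, 15]; color 2: [2, 6, 14]; color 3: [12, 13].

χ(G) = 3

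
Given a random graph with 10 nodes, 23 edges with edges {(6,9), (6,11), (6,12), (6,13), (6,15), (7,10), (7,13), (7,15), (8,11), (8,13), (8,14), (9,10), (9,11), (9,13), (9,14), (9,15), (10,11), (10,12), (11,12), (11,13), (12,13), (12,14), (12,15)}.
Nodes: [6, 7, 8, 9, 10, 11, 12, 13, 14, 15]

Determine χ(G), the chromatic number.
χ(G) = 4

Clique number ω(G) = 4 (lower bound: χ ≥ ω).
The clique on [6, 9, 11, 13] has size 4, forcing χ ≥ 4, and the coloring below uses 4 colors, so χ(G) = 4.
A valid 4-coloring: color 1: [7, 8, 9, 12]; color 2: [10, 13, 14, 15]; color 3: [11]; color 4: [6].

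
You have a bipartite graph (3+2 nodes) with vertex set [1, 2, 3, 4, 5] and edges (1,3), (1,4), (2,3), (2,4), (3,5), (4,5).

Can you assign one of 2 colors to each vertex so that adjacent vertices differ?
A valid 2-coloring: color 1: [3, 4]; color 2: [1, 2, 5].
(χ(G) = 2 ≤ 2.)

Yes, G is 2-colorable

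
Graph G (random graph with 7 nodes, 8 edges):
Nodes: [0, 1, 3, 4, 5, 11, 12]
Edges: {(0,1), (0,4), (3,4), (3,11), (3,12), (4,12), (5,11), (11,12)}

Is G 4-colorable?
A valid 4-coloring: color 1: [0, 3, 5]; color 2: [1, 12]; color 3: [4, 11].
(χ(G) = 3 ≤ 4.)

Yes, G is 4-colorable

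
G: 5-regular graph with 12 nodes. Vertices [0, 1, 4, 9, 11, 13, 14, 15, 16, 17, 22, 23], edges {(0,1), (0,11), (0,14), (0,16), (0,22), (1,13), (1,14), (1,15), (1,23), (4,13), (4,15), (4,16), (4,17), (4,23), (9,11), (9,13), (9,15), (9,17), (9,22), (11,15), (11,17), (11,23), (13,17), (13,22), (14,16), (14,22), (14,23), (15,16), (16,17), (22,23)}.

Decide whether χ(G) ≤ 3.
Suppose a proper 3-coloring c exists. The clique [0, 1, 14] takes 3 distinct colors; by symmetry let c(0) = 1, c(1) = 2, c(14) = 3.
- Vertex 16: neighbors [0, 14] already have colors [1, 3] ⇒ c(16) = 2.
- Vertex 22: neighbors [0, 14] already have colors [1, 3] ⇒ c(22) = 2.
- Vertex 23: neighbors [1, 14] already have colors [2, 3] ⇒ c(23) = 1.
- Vertex 4: neighbors [23, 16] already have colors [1, 2] ⇒ c(4) = 3.
- Vertex 17: neighbors [16, 4] already have colors [2, 3] ⇒ c(17) = 1.
- Vertex 13: neighbors [17, 1, 4] already have colors [1, 2, 3] — all 3 colors blocked. Contradiction.
The forced assignments end in a contradiction, so G has no proper 3-coloring (χ ≥ 4).

No, G is not 3-colorable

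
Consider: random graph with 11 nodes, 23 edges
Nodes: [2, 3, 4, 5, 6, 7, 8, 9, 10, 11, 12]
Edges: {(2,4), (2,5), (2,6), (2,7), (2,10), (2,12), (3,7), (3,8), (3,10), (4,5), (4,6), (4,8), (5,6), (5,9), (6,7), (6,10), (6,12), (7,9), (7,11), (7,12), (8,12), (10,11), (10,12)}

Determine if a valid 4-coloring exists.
Yes, G is 4-colorable

A valid 4-coloring: color 1: [2, 8, 9, 11]; color 2: [3, 6]; color 3: [4, 7, 10]; color 4: [5, 12].
(χ(G) = 4 ≤ 4.)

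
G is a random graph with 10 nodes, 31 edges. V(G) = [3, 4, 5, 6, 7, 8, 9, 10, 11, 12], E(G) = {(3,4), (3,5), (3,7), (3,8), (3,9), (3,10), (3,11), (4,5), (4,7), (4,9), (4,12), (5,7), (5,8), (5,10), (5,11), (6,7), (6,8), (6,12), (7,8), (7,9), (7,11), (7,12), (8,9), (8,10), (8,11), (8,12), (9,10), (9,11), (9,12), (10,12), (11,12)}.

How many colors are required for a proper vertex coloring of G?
Clique number ω(G) = 5 (lower bound: χ ≥ ω).
The clique on [3, 7, 8, 9, 11] has size 5, forcing χ ≥ 5, and the coloring below uses 5 colors, so χ(G) = 5.
A valid 5-coloring: color 1: [4, 8]; color 2: [7, 10]; color 3: [5, 6, 9]; color 4: [3, 12]; color 5: [11].

χ(G) = 5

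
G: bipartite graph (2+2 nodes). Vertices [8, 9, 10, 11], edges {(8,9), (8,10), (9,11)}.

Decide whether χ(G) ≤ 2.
Yes, G is 2-colorable

A valid 2-coloring: color 1: [9, 10]; color 2: [8, 11].
(χ(G) = 2 ≤ 2.)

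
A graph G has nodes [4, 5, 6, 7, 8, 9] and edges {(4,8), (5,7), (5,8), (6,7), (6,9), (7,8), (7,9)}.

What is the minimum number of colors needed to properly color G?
χ(G) = 3

Clique number ω(G) = 3 (lower bound: χ ≥ ω).
The clique on [5, 7, 8] has size 3, forcing χ ≥ 3, and the coloring below uses 3 colors, so χ(G) = 3.
A valid 3-coloring: color 1: [4, 7]; color 2: [8, 9]; color 3: [5, 6].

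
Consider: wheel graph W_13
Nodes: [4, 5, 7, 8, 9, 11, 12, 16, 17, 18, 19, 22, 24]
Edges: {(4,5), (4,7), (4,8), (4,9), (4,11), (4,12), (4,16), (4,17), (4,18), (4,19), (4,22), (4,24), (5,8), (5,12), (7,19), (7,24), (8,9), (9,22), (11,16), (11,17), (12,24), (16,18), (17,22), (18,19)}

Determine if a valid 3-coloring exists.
A valid 3-coloring: color 1: [4]; color 2: [7, 8, 11, 12, 18, 22]; color 3: [5, 9, 16, 17, 19, 24].
(χ(G) = 3 ≤ 3.)

Yes, G is 3-colorable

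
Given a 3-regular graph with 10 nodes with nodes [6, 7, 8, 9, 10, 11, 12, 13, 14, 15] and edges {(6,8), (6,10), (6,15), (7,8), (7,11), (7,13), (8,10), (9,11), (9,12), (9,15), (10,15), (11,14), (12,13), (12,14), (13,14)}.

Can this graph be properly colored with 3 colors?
Yes, G is 3-colorable

A valid 3-coloring: color 1: [6, 7, 9, 14]; color 2: [8, 11, 12, 15]; color 3: [10, 13].
(χ(G) = 3 ≤ 3.)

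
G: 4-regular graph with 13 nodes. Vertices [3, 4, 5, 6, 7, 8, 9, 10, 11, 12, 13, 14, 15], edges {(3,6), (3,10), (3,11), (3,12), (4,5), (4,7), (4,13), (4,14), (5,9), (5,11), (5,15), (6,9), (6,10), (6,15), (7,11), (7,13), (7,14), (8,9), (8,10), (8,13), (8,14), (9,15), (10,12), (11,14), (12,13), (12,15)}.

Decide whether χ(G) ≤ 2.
No, G is not 2-colorable

The clique on vertices [3, 10, 12] has size 3 > 2, so it alone needs 3 colors.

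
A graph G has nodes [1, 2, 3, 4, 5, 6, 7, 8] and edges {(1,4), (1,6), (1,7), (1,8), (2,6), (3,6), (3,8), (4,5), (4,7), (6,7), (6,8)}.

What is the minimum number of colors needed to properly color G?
Clique number ω(G) = 3 (lower bound: χ ≥ ω).
The clique on [1, 4, 7] has size 3, forcing χ ≥ 3, and the coloring below uses 3 colors, so χ(G) = 3.
A valid 3-coloring: color 1: [4, 6]; color 2: [1, 2, 3, 5]; color 3: [7, 8].

χ(G) = 3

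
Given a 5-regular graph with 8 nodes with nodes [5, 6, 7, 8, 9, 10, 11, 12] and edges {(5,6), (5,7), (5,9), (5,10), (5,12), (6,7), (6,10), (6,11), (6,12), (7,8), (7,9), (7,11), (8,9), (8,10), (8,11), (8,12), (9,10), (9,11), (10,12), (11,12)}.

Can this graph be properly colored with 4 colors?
Yes, G is 4-colorable

A valid 4-coloring: color 1: [7, 12]; color 2: [6, 9]; color 3: [10, 11]; color 4: [5, 8].
(χ(G) = 4 ≤ 4.)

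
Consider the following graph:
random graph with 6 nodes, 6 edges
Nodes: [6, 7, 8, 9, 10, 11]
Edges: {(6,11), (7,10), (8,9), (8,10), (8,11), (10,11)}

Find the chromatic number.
Clique number ω(G) = 3 (lower bound: χ ≥ ω).
The clique on [8, 10, 11] has size 3, forcing χ ≥ 3, and the coloring below uses 3 colors, so χ(G) = 3.
A valid 3-coloring: color 1: [6, 7, 8]; color 2: [9, 10]; color 3: [11].

χ(G) = 3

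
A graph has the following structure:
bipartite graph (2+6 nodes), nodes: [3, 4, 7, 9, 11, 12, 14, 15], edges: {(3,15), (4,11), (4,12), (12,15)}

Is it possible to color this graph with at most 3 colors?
Yes, G is 3-colorable

A valid 3-coloring: color 1: [4, 7, 9, 14, 15]; color 2: [3, 11, 12].
(χ(G) = 2 ≤ 3.)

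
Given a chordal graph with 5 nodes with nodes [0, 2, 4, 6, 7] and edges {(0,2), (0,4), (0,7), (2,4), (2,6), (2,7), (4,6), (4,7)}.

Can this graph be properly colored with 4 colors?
Yes, G is 4-colorable

A valid 4-coloring: color 1: [2]; color 2: [4]; color 3: [0, 6]; color 4: [7].
(χ(G) = 4 ≤ 4.)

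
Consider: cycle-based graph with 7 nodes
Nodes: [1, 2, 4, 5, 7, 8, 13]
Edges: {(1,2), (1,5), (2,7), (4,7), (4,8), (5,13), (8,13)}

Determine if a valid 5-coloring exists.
A valid 5-coloring: color 1: [1, 7, 8]; color 2: [2, 4, 13]; color 3: [5].
(χ(G) = 3 ≤ 5.)

Yes, G is 5-colorable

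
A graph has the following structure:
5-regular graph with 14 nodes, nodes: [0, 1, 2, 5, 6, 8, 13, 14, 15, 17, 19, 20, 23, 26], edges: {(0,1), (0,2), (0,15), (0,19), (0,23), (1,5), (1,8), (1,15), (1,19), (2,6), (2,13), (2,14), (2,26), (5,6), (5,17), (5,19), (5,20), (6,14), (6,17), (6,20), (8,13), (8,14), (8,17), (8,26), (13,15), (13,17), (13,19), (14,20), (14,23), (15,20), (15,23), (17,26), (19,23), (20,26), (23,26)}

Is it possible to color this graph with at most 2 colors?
No, G is not 2-colorable

The clique on vertices [0, 1, 19] has size 3 > 2, so it alone needs 3 colors.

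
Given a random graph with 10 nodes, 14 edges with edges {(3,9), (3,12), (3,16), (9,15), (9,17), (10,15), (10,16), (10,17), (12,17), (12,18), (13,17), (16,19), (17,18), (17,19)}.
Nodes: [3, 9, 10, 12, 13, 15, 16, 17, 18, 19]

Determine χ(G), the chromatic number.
χ(G) = 3

Clique number ω(G) = 3 (lower bound: χ ≥ ω).
The clique on [12, 17, 18] has size 3, forcing χ ≥ 3, and the coloring below uses 3 colors, so χ(G) = 3.
A valid 3-coloring: color 1: [3, 15, 17]; color 2: [9, 13, 16, 18]; color 3: [10, 12, 19].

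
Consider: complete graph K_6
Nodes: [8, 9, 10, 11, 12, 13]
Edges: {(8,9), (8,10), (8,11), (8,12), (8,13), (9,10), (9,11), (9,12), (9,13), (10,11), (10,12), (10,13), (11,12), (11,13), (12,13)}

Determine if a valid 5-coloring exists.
No, G is not 5-colorable

The clique on vertices [8, 9, 10, 11, 12, 13] has size 6 > 5, so it alone needs 6 colors.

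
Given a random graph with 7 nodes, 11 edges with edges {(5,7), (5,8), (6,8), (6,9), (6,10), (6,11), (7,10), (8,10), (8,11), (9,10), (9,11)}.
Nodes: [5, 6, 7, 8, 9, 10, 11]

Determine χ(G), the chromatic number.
χ(G) = 3

Clique number ω(G) = 3 (lower bound: χ ≥ ω).
The clique on [6, 8, 10] has size 3, forcing χ ≥ 3, and the coloring below uses 3 colors, so χ(G) = 3.
A valid 3-coloring: color 1: [5, 10, 11]; color 2: [6, 7]; color 3: [8, 9].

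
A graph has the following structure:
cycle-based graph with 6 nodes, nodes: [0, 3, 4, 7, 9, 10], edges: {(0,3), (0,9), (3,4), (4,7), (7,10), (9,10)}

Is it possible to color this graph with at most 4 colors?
A valid 4-coloring: color 1: [0, 4, 10]; color 2: [3, 7, 9].
(χ(G) = 2 ≤ 4.)

Yes, G is 4-colorable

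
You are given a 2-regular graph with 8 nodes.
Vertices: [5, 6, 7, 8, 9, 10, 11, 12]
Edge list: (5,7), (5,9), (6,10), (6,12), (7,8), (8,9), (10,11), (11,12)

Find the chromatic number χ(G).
Clique number ω(G) = 2 (lower bound: χ ≥ ω).
The graph is bipartite (no odd cycle), so 2 colors suffice: χ(G) = 2.
A valid 2-coloring: color 1: [6, 7, 9, 11]; color 2: [5, 8, 10, 12].

χ(G) = 2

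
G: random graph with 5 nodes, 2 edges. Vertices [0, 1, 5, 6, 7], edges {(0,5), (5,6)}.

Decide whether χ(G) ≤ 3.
Yes, G is 3-colorable

A valid 3-coloring: color 1: [1, 5, 7]; color 2: [0, 6].
(χ(G) = 2 ≤ 3.)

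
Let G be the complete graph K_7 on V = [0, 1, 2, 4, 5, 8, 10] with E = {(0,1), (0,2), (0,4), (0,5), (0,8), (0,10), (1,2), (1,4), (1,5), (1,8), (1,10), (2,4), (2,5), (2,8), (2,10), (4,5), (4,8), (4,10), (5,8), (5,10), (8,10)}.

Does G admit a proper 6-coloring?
The clique on vertices [0, 1, 2, 4, 5, 8, 10] has size 7 > 6, so it alone needs 7 colors.

No, G is not 6-colorable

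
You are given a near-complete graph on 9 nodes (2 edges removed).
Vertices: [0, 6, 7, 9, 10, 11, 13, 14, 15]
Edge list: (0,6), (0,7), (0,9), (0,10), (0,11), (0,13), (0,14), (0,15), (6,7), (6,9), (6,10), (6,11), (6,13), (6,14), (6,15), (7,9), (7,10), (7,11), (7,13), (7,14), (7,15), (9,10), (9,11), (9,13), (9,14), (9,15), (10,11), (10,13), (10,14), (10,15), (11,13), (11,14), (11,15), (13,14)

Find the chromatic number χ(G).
χ(G) = 8

Clique number ω(G) = 8 (lower bound: χ ≥ ω).
The clique on [0, 6, 7, 9, 10, 11, 13, 14] has size 8, forcing χ ≥ 8, and the coloring below uses 8 colors, so χ(G) = 8.
A valid 8-coloring: color 1: [6]; color 2: [7]; color 3: [11]; color 4: [9]; color 5: [0]; color 6: [10]; color 7: [13, 15]; color 8: [14].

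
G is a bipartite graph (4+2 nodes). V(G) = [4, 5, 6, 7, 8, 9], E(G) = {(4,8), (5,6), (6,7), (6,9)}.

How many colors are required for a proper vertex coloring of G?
Clique number ω(G) = 2 (lower bound: χ ≥ ω).
The graph is bipartite (no odd cycle), so 2 colors suffice: χ(G) = 2.
A valid 2-coloring: color 1: [4, 6]; color 2: [5, 7, 8, 9].

χ(G) = 2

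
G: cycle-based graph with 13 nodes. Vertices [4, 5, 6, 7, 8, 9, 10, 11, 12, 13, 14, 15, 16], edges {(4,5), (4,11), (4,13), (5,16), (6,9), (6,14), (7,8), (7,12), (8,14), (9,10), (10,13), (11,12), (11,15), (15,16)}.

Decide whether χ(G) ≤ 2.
Odd cycle [5, 16, 15, 11, 4] needs 3 colors (χ ≥ 3).
Hence χ(G) ≥ 3 > 2, so no proper 2-coloring exists.

No, G is not 2-colorable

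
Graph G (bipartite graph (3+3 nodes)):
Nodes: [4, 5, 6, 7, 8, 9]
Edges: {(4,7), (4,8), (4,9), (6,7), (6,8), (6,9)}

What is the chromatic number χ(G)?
χ(G) = 2

Clique number ω(G) = 2 (lower bound: χ ≥ ω).
The graph is bipartite (no odd cycle), so 2 colors suffice: χ(G) = 2.
A valid 2-coloring: color 1: [4, 5, 6]; color 2: [7, 8, 9].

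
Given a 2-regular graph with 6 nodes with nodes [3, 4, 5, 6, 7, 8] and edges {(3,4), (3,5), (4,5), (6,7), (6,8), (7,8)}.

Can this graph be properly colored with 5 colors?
Yes, G is 5-colorable

A valid 5-coloring: color 1: [4, 6]; color 2: [3, 8]; color 3: [5, 7].
(χ(G) = 3 ≤ 5.)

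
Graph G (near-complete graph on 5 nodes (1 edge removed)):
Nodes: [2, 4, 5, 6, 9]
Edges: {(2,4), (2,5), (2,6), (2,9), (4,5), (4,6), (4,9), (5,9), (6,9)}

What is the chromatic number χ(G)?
Clique number ω(G) = 4 (lower bound: χ ≥ ω).
The clique on [2, 4, 5, 9] has size 4, forcing χ ≥ 4, and the coloring below uses 4 colors, so χ(G) = 4.
A valid 4-coloring: color 1: [4]; color 2: [2]; color 3: [9]; color 4: [5, 6].

χ(G) = 4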